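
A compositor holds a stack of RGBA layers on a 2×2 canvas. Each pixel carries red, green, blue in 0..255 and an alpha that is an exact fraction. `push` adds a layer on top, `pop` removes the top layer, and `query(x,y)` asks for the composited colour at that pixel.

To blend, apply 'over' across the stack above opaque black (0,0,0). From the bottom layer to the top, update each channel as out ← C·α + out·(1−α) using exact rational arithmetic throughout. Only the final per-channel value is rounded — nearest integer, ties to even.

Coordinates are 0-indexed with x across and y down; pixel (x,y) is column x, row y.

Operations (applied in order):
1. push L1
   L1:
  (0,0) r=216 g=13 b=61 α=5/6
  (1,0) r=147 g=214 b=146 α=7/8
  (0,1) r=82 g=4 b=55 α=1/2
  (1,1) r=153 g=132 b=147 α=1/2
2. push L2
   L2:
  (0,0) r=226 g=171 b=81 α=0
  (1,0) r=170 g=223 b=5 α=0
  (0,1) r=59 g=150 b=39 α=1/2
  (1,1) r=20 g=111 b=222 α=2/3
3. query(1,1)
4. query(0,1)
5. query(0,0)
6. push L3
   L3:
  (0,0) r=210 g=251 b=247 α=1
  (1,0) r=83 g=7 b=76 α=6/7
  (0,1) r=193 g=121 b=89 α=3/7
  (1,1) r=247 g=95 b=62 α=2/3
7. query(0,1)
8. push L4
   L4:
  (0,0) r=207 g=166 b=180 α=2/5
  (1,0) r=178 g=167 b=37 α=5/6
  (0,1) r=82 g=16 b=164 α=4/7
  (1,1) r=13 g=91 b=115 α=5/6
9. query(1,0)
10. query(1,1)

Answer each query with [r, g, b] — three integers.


at x=1,y=1 over L1,L2:
L1 α=1/2: [153/2, 66, 147/2]
L2 α=2/3: [233/6, 96, 345/2]
rounded: [39, 96, 172]

at x=0,y=1 over L1,L2:
L1 α=1/2: [41, 2, 55/2]
L2 α=1/2: [50, 76, 133/4]
rounded: [50, 76, 33]

query (0,0) [L1,L2] — begin 0,0,0
after L1 α=5/6: [180, 65/6, 305/6]
after L2 α=0: [180, 65/6, 305/6]
= [180, 11, 51]

query (0,1) [L1,L2,L3] — begin 0,0,0
+L1 (α=1/2) → [41, 2, 55/2]
+L2 (α=1/2) → [50, 76, 133/4]
+L3 (α=3/7) → [779/7, 667/7, 400/7]
rounded: [111, 95, 57]

query (1,0) [L1,L2,L3,L4] — begin 0,0,0
+L1 (α=7/8) → [1029/8, 749/4, 511/4]
+L2 (α=0) → [1029/8, 749/4, 511/4]
+L3 (α=6/7) → [5013/56, 131/4, 2335/28]
+L4 (α=5/6) → [54853/336, 1157/8, 2505/56]
→ [163, 145, 45]

query (1,1) [L1,L2,L3,L4] — begin 0,0,0
after L1 α=1/2: [153/2, 66, 147/2]
after L2 α=2/3: [233/6, 96, 345/2]
after L3 α=2/3: [3197/18, 286/3, 593/6]
after L4 α=5/6: [4367/108, 1651/18, 4043/36]
rounded: [40, 92, 112]


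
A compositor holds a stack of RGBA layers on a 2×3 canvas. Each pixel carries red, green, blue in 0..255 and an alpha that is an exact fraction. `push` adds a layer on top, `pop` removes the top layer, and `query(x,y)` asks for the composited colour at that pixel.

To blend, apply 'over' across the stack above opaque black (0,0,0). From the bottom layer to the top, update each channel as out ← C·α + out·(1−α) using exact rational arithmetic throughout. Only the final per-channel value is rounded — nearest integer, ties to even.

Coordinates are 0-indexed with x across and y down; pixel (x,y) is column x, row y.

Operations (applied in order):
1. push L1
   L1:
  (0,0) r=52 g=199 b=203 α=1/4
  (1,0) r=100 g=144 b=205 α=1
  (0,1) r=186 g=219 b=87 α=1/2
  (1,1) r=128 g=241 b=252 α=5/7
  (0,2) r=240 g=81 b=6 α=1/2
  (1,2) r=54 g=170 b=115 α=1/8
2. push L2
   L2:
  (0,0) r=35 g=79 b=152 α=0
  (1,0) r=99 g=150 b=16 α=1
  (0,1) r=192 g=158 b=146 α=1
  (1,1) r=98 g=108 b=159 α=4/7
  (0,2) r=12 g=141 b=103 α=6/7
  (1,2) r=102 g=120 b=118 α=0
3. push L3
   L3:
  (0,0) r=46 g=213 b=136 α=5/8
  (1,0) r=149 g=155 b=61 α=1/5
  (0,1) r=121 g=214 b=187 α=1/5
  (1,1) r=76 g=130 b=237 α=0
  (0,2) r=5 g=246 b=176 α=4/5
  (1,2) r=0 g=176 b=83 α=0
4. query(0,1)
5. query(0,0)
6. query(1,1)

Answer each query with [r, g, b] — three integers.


(0,1) stack=L1,L2,L3; from [0,0,0]:
+L1 (α=1/2) → [93, 219/2, 87/2]
+L2 (α=1) → [192, 158, 146]
+L3 (α=1/5) → [889/5, 846/5, 771/5]
= [178, 169, 154]

(0,0) stack=L1,L2,L3; from [0,0,0]:
after L1 α=1/4: [13, 199/4, 203/4]
after L2 α=0: [13, 199/4, 203/4]
after L3 α=5/8: [269/8, 4857/32, 3329/32]
→ [34, 152, 104]

(1,1) stack=L1,L2,L3; from [0,0,0]:
after L1 α=5/7: [640/7, 1205/7, 180]
after L2 α=4/7: [4664/49, 6639/49, 168]
after L3 α=0: [4664/49, 6639/49, 168]
= [95, 135, 168]


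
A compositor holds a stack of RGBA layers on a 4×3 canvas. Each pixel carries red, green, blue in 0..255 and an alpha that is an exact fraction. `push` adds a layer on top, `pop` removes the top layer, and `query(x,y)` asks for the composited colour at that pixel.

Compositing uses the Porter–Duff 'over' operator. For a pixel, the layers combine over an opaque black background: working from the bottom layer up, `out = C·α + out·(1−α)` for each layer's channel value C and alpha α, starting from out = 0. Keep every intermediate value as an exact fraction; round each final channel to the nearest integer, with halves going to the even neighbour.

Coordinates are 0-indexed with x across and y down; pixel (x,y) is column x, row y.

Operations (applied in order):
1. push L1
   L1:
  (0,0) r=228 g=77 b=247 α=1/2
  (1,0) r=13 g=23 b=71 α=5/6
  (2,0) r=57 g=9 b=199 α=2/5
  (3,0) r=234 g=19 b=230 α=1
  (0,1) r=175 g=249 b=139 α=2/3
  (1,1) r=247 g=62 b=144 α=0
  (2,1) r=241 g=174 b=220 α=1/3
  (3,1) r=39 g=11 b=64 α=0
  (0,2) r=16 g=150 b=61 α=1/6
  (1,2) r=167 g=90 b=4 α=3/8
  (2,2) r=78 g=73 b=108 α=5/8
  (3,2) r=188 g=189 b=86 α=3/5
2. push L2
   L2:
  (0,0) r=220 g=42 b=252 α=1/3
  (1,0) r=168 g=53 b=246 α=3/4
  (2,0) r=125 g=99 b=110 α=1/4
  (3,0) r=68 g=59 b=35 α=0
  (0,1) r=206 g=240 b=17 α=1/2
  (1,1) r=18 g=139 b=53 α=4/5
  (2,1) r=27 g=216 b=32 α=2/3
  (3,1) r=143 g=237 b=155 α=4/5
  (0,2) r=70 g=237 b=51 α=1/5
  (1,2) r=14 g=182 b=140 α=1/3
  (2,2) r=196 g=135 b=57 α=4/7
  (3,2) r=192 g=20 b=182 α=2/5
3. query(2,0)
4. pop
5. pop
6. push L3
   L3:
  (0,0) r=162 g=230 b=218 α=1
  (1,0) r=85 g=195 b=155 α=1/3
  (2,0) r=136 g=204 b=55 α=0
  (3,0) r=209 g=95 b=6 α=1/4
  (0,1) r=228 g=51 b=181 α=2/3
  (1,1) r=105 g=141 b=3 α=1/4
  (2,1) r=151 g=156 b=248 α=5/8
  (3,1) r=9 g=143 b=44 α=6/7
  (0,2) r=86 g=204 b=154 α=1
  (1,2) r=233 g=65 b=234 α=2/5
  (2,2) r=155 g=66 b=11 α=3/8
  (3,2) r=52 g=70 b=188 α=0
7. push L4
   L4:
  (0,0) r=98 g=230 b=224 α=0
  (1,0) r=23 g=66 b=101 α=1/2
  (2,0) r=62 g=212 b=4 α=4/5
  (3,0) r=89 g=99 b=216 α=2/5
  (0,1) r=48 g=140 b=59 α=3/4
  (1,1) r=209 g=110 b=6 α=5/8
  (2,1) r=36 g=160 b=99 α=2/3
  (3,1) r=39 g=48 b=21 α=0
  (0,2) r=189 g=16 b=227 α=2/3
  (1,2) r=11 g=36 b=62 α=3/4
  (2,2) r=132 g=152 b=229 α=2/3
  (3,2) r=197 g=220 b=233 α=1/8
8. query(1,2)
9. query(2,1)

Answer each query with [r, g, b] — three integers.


(2,0) stack=L1,L2; from [0,0,0]:
after L1 α=2/5: [114/5, 18/5, 398/5]
after L2 α=1/4: [967/20, 549/20, 436/5]
rounded: [48, 27, 87]

at x=1,y=2 over L3,L4:
after L3 α=2/5: [466/5, 26, 468/5]
after L4 α=3/4: [631/20, 67/2, 699/10]
rounded: [32, 34, 70]

query (2,1) [L3,L4] — begin 0,0,0
after L3 α=5/8: [755/8, 195/2, 155]
after L4 α=2/3: [1331/24, 835/6, 353/3]
rounded: [55, 139, 118]


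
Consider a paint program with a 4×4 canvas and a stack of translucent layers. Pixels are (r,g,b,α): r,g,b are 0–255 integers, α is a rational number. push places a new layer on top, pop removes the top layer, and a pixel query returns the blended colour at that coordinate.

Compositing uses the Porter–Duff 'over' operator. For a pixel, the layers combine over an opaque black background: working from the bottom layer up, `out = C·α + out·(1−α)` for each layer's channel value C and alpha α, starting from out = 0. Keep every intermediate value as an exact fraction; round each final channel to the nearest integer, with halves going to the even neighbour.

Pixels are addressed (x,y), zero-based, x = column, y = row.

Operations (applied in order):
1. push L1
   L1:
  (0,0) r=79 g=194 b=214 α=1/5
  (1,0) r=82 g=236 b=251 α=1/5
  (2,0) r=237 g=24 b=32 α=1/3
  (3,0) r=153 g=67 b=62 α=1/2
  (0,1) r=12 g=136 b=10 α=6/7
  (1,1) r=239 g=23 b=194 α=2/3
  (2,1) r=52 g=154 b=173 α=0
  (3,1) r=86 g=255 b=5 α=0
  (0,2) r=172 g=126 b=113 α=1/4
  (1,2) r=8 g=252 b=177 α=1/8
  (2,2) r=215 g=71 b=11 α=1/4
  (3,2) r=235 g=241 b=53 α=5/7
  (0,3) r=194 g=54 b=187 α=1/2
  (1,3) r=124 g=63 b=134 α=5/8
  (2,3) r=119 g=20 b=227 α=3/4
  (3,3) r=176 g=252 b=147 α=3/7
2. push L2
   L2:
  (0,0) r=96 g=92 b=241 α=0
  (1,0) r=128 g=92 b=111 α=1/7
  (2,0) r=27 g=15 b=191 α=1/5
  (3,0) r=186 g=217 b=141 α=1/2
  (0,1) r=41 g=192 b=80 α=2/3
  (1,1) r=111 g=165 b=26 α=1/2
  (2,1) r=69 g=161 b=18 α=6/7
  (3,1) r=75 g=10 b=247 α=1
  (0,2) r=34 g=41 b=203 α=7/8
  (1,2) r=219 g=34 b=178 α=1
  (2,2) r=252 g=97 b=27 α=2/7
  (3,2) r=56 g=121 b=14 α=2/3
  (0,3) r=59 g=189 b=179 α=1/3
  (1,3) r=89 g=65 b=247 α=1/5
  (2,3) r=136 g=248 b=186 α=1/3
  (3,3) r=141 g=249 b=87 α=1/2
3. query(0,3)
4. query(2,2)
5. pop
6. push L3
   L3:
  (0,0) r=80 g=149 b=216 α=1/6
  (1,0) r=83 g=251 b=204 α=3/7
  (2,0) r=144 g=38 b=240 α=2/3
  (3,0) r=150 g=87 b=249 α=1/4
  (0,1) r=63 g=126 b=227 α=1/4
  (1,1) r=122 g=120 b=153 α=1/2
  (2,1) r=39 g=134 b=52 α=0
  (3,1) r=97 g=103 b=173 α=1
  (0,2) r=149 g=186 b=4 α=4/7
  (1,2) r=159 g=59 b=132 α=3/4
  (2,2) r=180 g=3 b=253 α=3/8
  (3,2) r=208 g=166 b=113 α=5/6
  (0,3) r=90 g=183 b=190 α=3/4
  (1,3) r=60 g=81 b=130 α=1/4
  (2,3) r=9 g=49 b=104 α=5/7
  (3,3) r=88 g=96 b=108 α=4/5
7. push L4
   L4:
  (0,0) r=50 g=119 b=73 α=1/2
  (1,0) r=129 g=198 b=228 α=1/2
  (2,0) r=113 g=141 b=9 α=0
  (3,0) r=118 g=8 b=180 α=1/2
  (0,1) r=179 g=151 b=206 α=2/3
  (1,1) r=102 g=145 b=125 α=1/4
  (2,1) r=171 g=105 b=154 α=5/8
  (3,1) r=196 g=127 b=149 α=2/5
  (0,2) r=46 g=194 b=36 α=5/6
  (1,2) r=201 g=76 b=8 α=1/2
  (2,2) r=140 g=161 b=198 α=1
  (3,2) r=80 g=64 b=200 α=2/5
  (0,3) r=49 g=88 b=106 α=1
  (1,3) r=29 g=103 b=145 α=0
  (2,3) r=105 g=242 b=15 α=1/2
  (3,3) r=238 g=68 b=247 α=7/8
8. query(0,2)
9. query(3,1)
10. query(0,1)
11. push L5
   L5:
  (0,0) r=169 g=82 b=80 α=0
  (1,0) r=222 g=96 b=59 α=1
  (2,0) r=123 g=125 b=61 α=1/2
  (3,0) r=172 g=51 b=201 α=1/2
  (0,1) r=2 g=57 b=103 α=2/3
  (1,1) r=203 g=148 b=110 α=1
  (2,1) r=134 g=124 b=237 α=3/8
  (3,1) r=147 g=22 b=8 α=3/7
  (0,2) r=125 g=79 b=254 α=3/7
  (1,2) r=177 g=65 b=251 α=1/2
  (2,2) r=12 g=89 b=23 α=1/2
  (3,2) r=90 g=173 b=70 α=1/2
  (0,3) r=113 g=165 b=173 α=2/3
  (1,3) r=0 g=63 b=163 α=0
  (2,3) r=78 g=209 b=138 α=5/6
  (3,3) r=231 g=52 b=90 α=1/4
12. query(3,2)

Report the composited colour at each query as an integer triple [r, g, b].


at x=0,y=3 over L1,L2:
+L1 (α=1/2) → [97, 27, 187/2]
+L2 (α=1/3) → [253/3, 81, 122]
= [84, 81, 122]

(2,2) stack=L1,L2; from [0,0,0]:
L1 α=1/4: [215/4, 71/4, 11/4]
L2 α=2/7: [3091/28, 1131/28, 271/28]
= [110, 40, 10]

query (0,2) [L1,L3,L4] — begin 0,0,0
+L1 (α=1/4) → [43, 63/2, 113/4]
+L3 (α=4/7) → [725/7, 1677/14, 403/28]
+L4 (α=5/6) → [2335/42, 15257/84, 5443/168]
→ [56, 182, 32]

(3,1) stack=L1,L3,L4; from [0,0,0]:
+L1 (α=0) → [0, 0, 0]
+L3 (α=1) → [97, 103, 173]
+L4 (α=2/5) → [683/5, 563/5, 817/5]
→ [137, 113, 163]

(0,1) stack=L1,L3,L4; from [0,0,0]:
after L1 α=6/7: [72/7, 816/7, 60/7]
after L3 α=1/4: [657/28, 1665/14, 1769/28]
after L4 α=2/3: [10681/84, 5893/42, 4435/28]
rounded: [127, 140, 158]

at x=3,y=2 over L1,L3,L4,L5:
after L1 α=5/7: [1175/7, 1205/7, 265/7]
after L3 α=5/6: [8455/42, 7015/42, 2110/21]
after L4 α=2/5: [2139/14, 8807/70, 982/7]
after L5 α=1/2: [3399/28, 20917/140, 736/7]
rounded: [121, 149, 105]


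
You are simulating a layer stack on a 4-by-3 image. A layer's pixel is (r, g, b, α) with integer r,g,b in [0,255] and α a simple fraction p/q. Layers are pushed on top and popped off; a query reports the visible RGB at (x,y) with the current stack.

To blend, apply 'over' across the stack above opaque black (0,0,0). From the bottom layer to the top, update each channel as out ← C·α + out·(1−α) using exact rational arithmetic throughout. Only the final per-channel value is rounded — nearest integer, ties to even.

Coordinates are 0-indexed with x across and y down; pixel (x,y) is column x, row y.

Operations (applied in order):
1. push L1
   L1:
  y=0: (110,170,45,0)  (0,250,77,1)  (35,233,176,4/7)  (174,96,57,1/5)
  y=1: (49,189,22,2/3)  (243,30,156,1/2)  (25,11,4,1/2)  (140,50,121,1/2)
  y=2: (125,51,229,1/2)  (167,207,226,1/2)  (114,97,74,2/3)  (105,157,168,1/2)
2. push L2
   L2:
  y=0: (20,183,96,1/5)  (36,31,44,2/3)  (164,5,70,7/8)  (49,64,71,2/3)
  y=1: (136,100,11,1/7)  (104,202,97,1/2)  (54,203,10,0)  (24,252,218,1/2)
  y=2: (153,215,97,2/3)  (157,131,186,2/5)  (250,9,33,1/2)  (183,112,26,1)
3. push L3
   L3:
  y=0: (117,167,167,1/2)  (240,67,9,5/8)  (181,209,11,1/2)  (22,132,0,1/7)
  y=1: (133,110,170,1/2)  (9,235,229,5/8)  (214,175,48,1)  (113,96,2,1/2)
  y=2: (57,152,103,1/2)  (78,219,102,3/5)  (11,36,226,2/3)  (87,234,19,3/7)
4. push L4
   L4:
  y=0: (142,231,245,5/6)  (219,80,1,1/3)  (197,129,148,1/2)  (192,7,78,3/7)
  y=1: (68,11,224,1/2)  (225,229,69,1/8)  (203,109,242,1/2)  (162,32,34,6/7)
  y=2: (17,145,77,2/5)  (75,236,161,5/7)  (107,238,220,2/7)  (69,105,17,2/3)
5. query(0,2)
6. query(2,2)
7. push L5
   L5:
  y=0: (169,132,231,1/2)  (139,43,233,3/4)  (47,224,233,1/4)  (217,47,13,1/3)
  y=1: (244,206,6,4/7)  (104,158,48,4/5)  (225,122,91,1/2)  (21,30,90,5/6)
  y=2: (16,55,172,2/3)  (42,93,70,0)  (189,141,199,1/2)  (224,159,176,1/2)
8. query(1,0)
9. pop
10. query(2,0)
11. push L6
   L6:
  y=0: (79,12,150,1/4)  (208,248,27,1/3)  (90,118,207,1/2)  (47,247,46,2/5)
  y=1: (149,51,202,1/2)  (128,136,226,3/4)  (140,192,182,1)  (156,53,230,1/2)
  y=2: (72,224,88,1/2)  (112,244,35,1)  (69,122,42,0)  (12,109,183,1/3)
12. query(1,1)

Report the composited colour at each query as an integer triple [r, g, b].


(0,2) stack=L1,L2,L3,L4; from [0,0,0]:
+L1 (α=1/2) → [125/2, 51/2, 229/2]
+L2 (α=2/3) → [737/6, 911/6, 617/6]
+L3 (α=1/2) → [1079/12, 1823/12, 1235/12]
+L4 (α=2/5) → [243/4, 2983/20, 1851/20]
→ [61, 149, 93]

query (2,2) [L1,L2,L3,L4] — begin 0,0,0
after L1 α=2/3: [76, 194/3, 148/3]
after L2 α=1/2: [163, 221/6, 247/6]
after L3 α=2/3: [185/3, 653/18, 2959/18]
after L4 α=2/7: [1567/21, 11833/126, 3245/18]
→ [75, 94, 180]

at x=1,y=0 over L1,L2,L3,L4,L5:
+L1 (α=1) → [0, 250, 77]
+L2 (α=2/3) → [24, 104, 55]
+L3 (α=5/8) → [159, 647/8, 105/4]
+L4 (α=1/3) → [179, 967/12, 107/6]
+L5 (α=3/4) → [149, 2515/48, 4301/24]
→ [149, 52, 179]

(2,0) stack=L1,L2,L3,L4; from [0,0,0]:
L1 α=4/7: [20, 932/7, 704/7]
L2 α=7/8: [146, 1177/56, 2067/28]
L3 α=1/2: [327/2, 12881/112, 2375/56]
L4 α=1/2: [721/4, 27329/224, 10663/112]
= [180, 122, 95]

at x=1,y=1 over L1,L2,L3,L4,L6:
L1 α=1/2: [243/2, 15, 78]
L2 α=1/2: [451/4, 217/2, 175/2]
L3 α=5/8: [1533/32, 3001/16, 2815/16]
L4 α=1/8: [17931/256, 24671/128, 20809/128]
L6 α=3/4: [116235/1024, 76895/512, 107593/512]
= [114, 150, 210]


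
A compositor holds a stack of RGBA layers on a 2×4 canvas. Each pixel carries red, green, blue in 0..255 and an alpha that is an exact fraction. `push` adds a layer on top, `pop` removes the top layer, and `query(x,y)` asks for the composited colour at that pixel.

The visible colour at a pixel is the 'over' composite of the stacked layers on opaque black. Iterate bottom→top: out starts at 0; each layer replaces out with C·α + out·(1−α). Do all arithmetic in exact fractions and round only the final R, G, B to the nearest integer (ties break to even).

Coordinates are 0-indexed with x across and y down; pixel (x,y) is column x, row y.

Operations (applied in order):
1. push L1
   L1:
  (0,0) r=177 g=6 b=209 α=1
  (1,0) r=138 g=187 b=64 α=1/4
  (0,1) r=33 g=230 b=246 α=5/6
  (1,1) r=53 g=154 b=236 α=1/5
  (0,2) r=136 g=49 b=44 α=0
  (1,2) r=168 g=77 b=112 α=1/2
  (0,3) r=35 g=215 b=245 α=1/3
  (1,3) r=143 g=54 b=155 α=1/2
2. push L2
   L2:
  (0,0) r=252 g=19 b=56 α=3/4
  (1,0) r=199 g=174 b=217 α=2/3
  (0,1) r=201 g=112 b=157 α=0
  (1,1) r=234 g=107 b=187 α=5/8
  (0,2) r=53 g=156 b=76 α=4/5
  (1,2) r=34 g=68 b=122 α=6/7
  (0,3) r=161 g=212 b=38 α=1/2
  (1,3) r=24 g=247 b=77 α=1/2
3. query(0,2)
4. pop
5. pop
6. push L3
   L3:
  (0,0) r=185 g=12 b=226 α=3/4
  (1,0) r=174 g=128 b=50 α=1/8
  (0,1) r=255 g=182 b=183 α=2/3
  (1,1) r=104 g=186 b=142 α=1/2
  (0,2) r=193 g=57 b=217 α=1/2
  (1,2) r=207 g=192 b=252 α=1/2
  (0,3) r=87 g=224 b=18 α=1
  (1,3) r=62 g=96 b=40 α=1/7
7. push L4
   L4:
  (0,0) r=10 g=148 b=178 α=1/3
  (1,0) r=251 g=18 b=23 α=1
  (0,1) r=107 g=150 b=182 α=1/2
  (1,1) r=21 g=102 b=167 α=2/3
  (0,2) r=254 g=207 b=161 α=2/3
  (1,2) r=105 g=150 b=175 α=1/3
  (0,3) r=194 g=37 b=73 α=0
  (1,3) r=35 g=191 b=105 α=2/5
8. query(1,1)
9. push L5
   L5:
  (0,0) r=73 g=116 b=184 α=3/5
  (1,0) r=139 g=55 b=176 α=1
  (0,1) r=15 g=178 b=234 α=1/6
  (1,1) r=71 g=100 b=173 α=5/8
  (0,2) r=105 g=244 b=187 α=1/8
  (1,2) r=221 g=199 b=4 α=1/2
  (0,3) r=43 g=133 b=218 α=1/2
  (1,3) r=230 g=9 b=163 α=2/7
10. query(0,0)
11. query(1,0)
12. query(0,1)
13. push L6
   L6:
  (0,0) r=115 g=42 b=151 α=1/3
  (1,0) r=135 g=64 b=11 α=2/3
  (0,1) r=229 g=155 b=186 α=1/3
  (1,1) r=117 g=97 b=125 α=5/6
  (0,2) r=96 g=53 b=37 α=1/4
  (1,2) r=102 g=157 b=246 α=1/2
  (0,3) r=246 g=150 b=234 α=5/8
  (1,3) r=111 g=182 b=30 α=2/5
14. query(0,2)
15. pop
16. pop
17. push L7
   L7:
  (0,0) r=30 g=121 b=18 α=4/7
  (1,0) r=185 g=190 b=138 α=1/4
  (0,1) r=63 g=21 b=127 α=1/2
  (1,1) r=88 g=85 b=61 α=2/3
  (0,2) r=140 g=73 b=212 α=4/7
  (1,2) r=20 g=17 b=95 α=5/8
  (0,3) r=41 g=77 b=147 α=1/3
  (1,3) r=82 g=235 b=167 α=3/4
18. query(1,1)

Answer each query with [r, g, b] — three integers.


(0,2) stack=L1,L2; from [0,0,0]:
after L1 α=0: [0, 0, 0]
after L2 α=4/5: [212/5, 624/5, 304/5]
→ [42, 125, 61]

at x=1,y=1 over L3,L4:
L3 α=1/2: [52, 93, 71]
L4 α=2/3: [94/3, 99, 135]
= [31, 99, 135]

at x=0,y=0 over L3,L4,L5:
+L3 (α=3/4) → [555/4, 9, 339/2]
+L4 (α=1/3) → [575/6, 166/3, 517/3]
+L5 (α=3/5) → [1232/15, 1376/15, 538/3]
→ [82, 92, 179]

query (1,0) [L3,L4,L5] — begin 0,0,0
+L3 (α=1/8) → [87/4, 16, 25/4]
+L4 (α=1) → [251, 18, 23]
+L5 (α=1) → [139, 55, 176]
→ [139, 55, 176]

query (0,1) [L3,L4,L5] — begin 0,0,0
after L3 α=2/3: [170, 364/3, 122]
after L4 α=1/2: [277/2, 407/3, 152]
after L5 α=1/6: [1415/12, 2569/18, 497/3]
= [118, 143, 166]

query (0,2) [L3,L4,L5,L6] — begin 0,0,0
L3 α=1/2: [193/2, 57/2, 217/2]
L4 α=2/3: [403/2, 295/2, 287/2]
L5 α=1/8: [3031/16, 2553/16, 2383/16]
L6 α=1/4: [10629/64, 8507/64, 7741/64]
→ [166, 133, 121]

at x=1,y=1 over L3,L4,L7:
L3 α=1/2: [52, 93, 71]
L4 α=2/3: [94/3, 99, 135]
L7 α=2/3: [622/9, 269/3, 257/3]
= [69, 90, 86]


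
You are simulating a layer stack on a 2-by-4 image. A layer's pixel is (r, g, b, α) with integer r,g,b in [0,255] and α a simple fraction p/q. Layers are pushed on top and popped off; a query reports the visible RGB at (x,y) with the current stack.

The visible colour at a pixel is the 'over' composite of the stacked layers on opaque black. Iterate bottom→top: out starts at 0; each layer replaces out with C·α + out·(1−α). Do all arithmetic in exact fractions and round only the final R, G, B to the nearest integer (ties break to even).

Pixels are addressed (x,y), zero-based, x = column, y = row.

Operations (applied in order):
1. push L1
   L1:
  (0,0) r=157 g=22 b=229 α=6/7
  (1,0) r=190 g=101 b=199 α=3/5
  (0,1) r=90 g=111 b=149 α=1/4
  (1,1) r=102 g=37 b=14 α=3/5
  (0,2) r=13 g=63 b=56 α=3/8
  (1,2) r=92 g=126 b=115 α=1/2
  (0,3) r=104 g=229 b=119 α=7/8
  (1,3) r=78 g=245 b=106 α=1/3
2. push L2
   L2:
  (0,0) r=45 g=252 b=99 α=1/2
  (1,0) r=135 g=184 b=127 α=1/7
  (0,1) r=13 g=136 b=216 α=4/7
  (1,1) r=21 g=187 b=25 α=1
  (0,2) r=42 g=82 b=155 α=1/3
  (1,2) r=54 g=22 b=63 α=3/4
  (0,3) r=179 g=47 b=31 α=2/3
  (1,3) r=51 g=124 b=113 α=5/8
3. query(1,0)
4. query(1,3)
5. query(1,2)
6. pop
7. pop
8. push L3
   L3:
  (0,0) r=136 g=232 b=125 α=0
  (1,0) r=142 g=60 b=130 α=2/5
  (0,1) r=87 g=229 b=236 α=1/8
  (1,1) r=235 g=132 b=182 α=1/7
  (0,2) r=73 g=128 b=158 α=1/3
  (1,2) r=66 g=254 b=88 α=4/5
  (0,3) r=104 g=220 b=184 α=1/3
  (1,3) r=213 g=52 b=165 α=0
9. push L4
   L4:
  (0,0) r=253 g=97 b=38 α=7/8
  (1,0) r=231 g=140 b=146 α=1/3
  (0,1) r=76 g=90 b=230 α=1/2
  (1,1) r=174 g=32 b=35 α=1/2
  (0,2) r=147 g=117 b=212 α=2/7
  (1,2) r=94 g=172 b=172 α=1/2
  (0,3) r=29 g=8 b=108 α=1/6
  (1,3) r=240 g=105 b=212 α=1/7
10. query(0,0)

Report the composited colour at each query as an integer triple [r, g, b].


(1,0) stack=L1,L2; from [0,0,0]:
after L1 α=3/5: [114, 303/5, 597/5]
after L2 α=1/7: [117, 2738/35, 4217/35]
→ [117, 78, 120]

(1,3) stack=L1,L2; from [0,0,0]:
L1 α=1/3: [26, 245/3, 106/3]
L2 α=5/8: [333/8, 865/8, 671/8]
= [42, 108, 84]

query (1,2) [L1,L2] — begin 0,0,0
+L1 (α=1/2) → [46, 63, 115/2]
+L2 (α=3/4) → [52, 129/4, 493/8]
rounded: [52, 32, 62]

(0,0) stack=L3,L4; from [0,0,0]:
after L3 α=0: [0, 0, 0]
after L4 α=7/8: [1771/8, 679/8, 133/4]
→ [221, 85, 33]


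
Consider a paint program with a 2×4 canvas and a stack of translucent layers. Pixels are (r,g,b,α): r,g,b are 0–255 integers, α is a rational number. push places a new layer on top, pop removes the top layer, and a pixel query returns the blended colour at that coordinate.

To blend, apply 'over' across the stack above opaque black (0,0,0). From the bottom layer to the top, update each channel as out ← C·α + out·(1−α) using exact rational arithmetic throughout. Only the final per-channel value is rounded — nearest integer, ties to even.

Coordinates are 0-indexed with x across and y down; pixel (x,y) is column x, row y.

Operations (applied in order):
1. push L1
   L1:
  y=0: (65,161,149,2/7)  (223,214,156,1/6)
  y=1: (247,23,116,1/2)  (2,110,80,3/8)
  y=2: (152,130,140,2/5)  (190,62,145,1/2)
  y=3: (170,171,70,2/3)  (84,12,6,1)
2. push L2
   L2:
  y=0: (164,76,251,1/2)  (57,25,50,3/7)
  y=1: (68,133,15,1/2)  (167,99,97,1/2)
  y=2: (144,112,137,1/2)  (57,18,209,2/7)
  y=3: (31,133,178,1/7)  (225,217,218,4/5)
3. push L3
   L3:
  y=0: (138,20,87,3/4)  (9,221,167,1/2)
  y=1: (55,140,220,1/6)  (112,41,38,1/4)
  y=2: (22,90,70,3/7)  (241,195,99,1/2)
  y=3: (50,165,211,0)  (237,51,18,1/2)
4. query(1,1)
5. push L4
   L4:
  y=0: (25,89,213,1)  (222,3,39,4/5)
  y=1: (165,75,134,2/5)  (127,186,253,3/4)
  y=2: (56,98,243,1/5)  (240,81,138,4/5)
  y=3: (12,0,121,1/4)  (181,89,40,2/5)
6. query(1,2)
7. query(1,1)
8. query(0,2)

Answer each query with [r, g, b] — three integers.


(1,1) stack=L1,L2,L3; from [0,0,0]:
after L1 α=3/8: [3/4, 165/4, 30]
after L2 α=1/2: [671/8, 561/8, 127/2]
after L3 α=1/4: [2909/32, 2011/32, 457/8]
rounded: [91, 63, 57]

(1,2) stack=L1,L2,L3,L4; from [0,0,0]:
+L1 (α=1/2) → [95, 31, 145/2]
+L2 (α=2/7) → [589/7, 191/7, 223/2]
+L3 (α=1/2) → [1138/7, 778/7, 421/4]
+L4 (α=4/5) → [7858/35, 3046/35, 2629/20]
= [225, 87, 131]

at x=1,y=1 over L1,L2,L3,L4:
after L1 α=3/8: [3/4, 165/4, 30]
after L2 α=1/2: [671/8, 561/8, 127/2]
after L3 α=1/4: [2909/32, 2011/32, 457/8]
after L4 α=3/4: [15101/128, 19867/128, 6529/32]
= [118, 155, 204]

at x=0,y=2 over L1,L2,L3,L4:
after L1 α=2/5: [304/5, 52, 56]
after L2 α=1/2: [512/5, 82, 193/2]
after L3 α=3/7: [2378/35, 598/7, 596/7]
after L4 α=1/5: [11472/175, 3078/35, 817/7]
= [66, 88, 117]


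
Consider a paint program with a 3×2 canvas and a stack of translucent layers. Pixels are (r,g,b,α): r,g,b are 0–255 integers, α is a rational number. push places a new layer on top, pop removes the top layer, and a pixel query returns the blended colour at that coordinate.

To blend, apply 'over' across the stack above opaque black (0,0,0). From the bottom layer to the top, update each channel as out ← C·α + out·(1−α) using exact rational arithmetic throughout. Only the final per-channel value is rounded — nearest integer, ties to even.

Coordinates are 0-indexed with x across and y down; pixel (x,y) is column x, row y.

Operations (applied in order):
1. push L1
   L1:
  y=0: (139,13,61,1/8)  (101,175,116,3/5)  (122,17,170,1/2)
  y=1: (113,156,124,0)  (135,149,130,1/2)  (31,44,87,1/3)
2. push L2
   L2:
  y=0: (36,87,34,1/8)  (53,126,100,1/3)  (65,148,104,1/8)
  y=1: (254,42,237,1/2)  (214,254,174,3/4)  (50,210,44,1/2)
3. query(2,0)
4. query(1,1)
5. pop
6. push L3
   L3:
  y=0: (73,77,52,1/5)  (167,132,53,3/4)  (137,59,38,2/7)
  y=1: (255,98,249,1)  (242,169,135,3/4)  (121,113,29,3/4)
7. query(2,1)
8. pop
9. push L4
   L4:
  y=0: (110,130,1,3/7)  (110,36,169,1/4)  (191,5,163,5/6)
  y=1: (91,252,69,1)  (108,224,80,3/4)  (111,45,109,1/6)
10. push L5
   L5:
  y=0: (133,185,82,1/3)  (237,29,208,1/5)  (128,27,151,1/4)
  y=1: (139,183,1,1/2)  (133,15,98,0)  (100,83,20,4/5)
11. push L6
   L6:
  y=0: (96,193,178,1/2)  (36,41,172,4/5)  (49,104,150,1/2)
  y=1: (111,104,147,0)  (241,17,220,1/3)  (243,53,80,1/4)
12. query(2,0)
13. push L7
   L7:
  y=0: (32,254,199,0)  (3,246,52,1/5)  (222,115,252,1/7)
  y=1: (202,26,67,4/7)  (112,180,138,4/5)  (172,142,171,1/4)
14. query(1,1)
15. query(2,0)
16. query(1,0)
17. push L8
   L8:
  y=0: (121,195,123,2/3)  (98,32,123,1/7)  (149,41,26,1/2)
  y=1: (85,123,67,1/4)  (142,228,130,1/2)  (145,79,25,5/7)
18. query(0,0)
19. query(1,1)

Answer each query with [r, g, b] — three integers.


(2,0) stack=L1,L2; from [0,0,0]:
after L1 α=1/2: [61, 17/2, 85]
after L2 α=1/8: [123/2, 415/16, 699/8]
= [62, 26, 87]

(1,1) stack=L1,L2; from [0,0,0]:
after L1 α=1/2: [135/2, 149/2, 65]
after L2 α=3/4: [1419/8, 1673/8, 587/4]
→ [177, 209, 147]

at x=2,y=1 over L1,L3:
+L1 (α=1/3) → [31/3, 44/3, 29]
+L3 (α=3/4) → [280/3, 1061/12, 29]
rounded: [93, 88, 29]

(2,0) stack=L1,L4,L5,L6; from [0,0,0]:
L1 α=1/2: [61, 17/2, 85]
L4 α=5/6: [508/3, 67/12, 150]
L5 α=1/4: [159, 175/16, 601/4]
L6 α=1/2: [104, 1839/32, 1201/8]
rounded: [104, 57, 150]

(1,1) stack=L1,L4,L5,L6,L7; from [0,0,0]:
L1 α=1/2: [135/2, 149/2, 65]
L4 α=3/4: [783/8, 1493/8, 305/4]
L5 α=0: [783/8, 1493/8, 305/4]
L6 α=1/3: [1747/12, 1561/12, 745/6]
L7 α=4/5: [7123/60, 10201/60, 4057/30]
rounded: [119, 170, 135]

at x=2,y=0 over L1,L4,L5,L6,L7:
after L1 α=1/2: [61, 17/2, 85]
after L4 α=5/6: [508/3, 67/12, 150]
after L5 α=1/4: [159, 175/16, 601/4]
after L6 α=1/2: [104, 1839/32, 1201/8]
after L7 α=1/7: [846/7, 1051/16, 4611/28]
= [121, 66, 165]

(1,0) stack=L1,L4,L5,L6,L7; from [0,0,0]:
L1 α=3/5: [303/5, 105, 348/5]
L4 α=1/4: [1459/20, 351/4, 1889/20]
L5 α=1/5: [2644/25, 76, 2929/25]
L6 α=4/5: [6244/125, 48, 20129/125]
L7 α=1/5: [25351/625, 438/5, 87016/625]
= [41, 88, 139]

query (0,0) [L1,L4,L5,L6,L7,L8] — begin 0,0,0
L1 α=1/8: [139/8, 13/8, 61/8]
L4 α=3/7: [799/14, 793/14, 67/14]
L5 α=1/3: [1730/21, 696/7, 641/21]
L6 α=1/2: [1873/21, 2047/14, 4379/42]
L7 α=0: [1873/21, 2047/14, 4379/42]
L8 α=2/3: [6955/63, 7507/42, 14711/126]
→ [110, 179, 117]

at x=1,y=1 over L1,L4,L5,L6,L7,L8:
after L1 α=1/2: [135/2, 149/2, 65]
after L4 α=3/4: [783/8, 1493/8, 305/4]
after L5 α=0: [783/8, 1493/8, 305/4]
after L6 α=1/3: [1747/12, 1561/12, 745/6]
after L7 α=4/5: [7123/60, 10201/60, 4057/30]
after L8 α=1/2: [15643/120, 23881/120, 7957/60]
= [130, 199, 133]


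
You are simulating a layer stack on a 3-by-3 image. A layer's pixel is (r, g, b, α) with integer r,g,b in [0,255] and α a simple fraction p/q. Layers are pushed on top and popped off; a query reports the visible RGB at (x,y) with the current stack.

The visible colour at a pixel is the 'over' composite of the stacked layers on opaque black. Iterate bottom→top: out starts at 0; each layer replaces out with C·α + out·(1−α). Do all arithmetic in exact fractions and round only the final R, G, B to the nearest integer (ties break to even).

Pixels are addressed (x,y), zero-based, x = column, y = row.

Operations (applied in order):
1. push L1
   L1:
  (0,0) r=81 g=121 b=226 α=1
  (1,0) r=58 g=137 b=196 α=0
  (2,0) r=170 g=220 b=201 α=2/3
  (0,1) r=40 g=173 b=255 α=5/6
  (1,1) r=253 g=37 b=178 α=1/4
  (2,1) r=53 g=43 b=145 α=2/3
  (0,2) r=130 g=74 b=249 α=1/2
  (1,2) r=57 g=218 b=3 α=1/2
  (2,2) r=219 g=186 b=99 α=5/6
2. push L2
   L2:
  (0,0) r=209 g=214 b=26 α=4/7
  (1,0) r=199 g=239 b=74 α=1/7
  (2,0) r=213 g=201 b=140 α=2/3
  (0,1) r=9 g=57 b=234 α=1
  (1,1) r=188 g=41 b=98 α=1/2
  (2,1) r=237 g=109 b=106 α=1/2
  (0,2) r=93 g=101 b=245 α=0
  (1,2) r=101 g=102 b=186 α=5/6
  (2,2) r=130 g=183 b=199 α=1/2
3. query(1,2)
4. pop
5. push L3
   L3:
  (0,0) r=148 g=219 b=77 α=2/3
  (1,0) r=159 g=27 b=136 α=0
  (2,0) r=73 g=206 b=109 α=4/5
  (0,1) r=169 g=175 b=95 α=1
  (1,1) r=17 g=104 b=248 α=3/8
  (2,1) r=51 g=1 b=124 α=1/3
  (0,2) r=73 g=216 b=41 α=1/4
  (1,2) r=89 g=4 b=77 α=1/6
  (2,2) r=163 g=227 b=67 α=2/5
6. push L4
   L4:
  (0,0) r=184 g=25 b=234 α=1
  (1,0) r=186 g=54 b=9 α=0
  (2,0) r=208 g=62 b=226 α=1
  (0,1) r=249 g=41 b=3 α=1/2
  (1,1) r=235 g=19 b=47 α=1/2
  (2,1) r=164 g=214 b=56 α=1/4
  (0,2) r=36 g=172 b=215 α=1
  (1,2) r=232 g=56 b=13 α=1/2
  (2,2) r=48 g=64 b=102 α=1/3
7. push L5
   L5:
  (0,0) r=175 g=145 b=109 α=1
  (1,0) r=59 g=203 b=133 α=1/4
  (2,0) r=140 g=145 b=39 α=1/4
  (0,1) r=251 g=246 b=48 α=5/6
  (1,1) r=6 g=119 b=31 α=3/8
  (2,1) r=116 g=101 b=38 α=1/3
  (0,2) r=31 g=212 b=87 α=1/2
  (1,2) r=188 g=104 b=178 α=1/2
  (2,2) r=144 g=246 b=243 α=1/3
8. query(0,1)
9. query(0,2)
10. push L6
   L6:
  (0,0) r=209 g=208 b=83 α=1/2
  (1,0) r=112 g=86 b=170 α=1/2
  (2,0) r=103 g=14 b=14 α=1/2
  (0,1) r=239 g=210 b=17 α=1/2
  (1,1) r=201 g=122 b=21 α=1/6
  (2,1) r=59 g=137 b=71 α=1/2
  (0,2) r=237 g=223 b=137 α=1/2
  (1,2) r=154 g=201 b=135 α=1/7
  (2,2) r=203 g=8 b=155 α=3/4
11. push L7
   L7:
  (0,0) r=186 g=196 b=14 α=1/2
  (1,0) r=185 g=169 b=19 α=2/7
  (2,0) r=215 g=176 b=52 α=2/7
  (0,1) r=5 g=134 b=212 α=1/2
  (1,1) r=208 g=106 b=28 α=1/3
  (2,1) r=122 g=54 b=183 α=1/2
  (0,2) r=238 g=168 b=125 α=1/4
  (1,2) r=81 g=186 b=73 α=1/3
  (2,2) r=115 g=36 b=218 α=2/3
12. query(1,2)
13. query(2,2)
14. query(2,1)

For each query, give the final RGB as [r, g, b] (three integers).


at x=1,y=2 over L1,L2:
L1 α=1/2: [57/2, 109, 3/2]
L2 α=5/6: [1067/12, 619/6, 621/4]
rounded: [89, 103, 155]

query (0,1) [L1,L3,L4,L5] — begin 0,0,0
+L1 (α=5/6) → [100/3, 865/6, 425/2]
+L3 (α=1) → [169, 175, 95]
+L4 (α=1/2) → [209, 108, 49]
+L5 (α=5/6) → [244, 223, 289/6]
= [244, 223, 48]

(0,2) stack=L1,L3,L4,L5; from [0,0,0]:
+L1 (α=1/2) → [65, 37, 249/2]
+L3 (α=1/4) → [67, 327/4, 829/8]
+L4 (α=1) → [36, 172, 215]
+L5 (α=1/2) → [67/2, 192, 151]
= [34, 192, 151]

(1,2) stack=L1,L3,L4,L5,L6,L7; from [0,0,0]:
+L1 (α=1/2) → [57/2, 109, 3/2]
+L3 (α=1/6) → [463/12, 183/2, 169/12]
+L4 (α=1/2) → [3247/24, 295/4, 325/24]
+L5 (α=1/2) → [7759/48, 711/8, 4597/48]
+L6 (α=1/7) → [8991/56, 2937/28, 811/8]
+L7 (α=1/3) → [3753/28, 1847/14, 1103/12]
→ [134, 132, 92]

(2,2) stack=L1,L3,L4,L5,L6,L7; from [0,0,0]:
after L1 α=5/6: [365/2, 155, 165/2]
after L3 α=2/5: [1747/10, 919/5, 763/10]
after L4 α=1/3: [1987/15, 2158/15, 1273/15]
after L5 α=1/3: [6134/45, 8006/45, 6191/45]
after L6 α=3/4: [33539/180, 4543/90, 6779/45]
after L7 α=2/3: [74939/540, 11023/270, 26399/135]
rounded: [139, 41, 196]

(2,1) stack=L1,L3,L4,L5,L6,L7; from [0,0,0]:
L1 α=2/3: [106/3, 86/3, 290/3]
L3 α=1/3: [365/9, 175/9, 952/9]
L4 α=1/4: [857/12, 817/12, 280/3]
L5 α=1/3: [1553/18, 1423/18, 674/9]
L6 α=1/2: [2615/36, 3889/36, 1313/18]
L7 α=1/2: [7007/72, 5833/72, 4607/36]
→ [97, 81, 128]


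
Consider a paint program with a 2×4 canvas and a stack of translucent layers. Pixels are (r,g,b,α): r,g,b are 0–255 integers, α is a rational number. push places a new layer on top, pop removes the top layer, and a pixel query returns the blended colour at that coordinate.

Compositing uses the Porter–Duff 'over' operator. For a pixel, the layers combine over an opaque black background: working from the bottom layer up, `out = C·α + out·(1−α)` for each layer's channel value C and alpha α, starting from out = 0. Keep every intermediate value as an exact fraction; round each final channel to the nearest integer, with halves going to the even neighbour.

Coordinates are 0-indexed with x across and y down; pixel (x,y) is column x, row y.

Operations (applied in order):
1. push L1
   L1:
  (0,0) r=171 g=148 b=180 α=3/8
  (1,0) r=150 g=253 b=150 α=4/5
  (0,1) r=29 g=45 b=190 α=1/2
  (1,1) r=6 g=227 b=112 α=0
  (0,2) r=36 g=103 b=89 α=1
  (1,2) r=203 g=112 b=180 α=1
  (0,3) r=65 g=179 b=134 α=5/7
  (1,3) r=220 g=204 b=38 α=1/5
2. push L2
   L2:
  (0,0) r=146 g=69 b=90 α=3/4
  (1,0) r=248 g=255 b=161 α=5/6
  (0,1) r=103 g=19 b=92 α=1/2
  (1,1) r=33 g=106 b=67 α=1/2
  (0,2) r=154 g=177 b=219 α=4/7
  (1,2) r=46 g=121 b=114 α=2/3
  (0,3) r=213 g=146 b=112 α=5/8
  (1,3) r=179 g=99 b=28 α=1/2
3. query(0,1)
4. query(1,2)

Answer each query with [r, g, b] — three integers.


query (0,1) [L1,L2] — begin 0,0,0
after L1 α=1/2: [29/2, 45/2, 95]
after L2 α=1/2: [235/4, 83/4, 187/2]
= [59, 21, 94]

(1,2) stack=L1,L2; from [0,0,0]:
after L1 α=1: [203, 112, 180]
after L2 α=2/3: [295/3, 118, 136]
rounded: [98, 118, 136]


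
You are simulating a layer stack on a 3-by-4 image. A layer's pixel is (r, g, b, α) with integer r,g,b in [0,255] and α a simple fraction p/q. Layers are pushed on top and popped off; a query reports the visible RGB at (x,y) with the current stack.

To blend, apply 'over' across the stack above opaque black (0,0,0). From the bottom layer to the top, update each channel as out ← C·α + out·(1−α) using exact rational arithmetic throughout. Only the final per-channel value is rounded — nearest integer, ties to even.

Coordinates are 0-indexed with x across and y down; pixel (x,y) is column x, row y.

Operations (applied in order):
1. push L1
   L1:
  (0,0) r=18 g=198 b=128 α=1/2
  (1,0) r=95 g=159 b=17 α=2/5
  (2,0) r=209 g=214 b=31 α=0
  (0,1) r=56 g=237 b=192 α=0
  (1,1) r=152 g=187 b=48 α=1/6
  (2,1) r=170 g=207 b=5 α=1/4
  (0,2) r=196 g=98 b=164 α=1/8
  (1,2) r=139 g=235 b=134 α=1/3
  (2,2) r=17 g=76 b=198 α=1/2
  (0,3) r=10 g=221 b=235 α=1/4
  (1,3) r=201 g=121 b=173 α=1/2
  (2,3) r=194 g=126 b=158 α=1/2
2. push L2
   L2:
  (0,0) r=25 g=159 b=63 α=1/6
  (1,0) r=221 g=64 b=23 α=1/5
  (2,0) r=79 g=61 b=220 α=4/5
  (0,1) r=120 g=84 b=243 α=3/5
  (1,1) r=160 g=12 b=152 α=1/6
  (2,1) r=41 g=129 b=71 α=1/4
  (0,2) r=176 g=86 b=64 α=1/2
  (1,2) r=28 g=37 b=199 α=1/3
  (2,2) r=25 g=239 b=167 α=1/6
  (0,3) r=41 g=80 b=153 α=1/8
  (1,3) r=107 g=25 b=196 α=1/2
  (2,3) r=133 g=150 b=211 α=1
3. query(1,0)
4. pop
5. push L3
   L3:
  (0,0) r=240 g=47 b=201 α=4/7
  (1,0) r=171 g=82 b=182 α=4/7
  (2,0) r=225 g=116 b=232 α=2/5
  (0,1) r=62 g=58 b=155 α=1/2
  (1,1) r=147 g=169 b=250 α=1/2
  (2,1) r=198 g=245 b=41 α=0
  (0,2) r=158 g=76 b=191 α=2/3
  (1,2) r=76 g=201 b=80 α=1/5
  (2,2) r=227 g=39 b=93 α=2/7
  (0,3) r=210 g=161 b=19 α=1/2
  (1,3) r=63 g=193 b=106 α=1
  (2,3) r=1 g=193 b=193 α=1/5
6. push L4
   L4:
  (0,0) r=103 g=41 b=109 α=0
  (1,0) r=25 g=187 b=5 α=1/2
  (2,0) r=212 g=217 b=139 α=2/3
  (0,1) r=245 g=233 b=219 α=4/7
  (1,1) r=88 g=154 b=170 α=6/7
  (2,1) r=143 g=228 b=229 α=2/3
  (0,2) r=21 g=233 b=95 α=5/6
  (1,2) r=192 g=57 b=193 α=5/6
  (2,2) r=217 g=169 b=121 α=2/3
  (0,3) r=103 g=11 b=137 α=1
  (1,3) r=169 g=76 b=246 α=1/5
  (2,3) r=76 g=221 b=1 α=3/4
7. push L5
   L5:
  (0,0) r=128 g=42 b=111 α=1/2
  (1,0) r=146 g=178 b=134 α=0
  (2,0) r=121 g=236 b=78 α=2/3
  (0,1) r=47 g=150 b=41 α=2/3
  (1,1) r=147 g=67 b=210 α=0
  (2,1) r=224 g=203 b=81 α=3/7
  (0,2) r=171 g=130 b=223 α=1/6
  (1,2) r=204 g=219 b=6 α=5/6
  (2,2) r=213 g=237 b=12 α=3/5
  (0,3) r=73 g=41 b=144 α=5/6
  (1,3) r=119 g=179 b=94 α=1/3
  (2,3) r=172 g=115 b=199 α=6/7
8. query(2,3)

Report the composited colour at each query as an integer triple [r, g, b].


at x=1,y=0 over L1,L2:
L1 α=2/5: [38, 318/5, 34/5]
L2 α=1/5: [373/5, 1592/25, 251/25]
→ [75, 64, 10]

at x=2,y=3 over L1,L3,L4,L5:
L1 α=1/2: [97, 63, 79]
L3 α=1/5: [389/5, 89, 509/5]
L4 α=3/4: [1529/20, 188, 131/5]
L5 α=6/7: [3167/20, 878/7, 6101/35]
rounded: [158, 125, 174]


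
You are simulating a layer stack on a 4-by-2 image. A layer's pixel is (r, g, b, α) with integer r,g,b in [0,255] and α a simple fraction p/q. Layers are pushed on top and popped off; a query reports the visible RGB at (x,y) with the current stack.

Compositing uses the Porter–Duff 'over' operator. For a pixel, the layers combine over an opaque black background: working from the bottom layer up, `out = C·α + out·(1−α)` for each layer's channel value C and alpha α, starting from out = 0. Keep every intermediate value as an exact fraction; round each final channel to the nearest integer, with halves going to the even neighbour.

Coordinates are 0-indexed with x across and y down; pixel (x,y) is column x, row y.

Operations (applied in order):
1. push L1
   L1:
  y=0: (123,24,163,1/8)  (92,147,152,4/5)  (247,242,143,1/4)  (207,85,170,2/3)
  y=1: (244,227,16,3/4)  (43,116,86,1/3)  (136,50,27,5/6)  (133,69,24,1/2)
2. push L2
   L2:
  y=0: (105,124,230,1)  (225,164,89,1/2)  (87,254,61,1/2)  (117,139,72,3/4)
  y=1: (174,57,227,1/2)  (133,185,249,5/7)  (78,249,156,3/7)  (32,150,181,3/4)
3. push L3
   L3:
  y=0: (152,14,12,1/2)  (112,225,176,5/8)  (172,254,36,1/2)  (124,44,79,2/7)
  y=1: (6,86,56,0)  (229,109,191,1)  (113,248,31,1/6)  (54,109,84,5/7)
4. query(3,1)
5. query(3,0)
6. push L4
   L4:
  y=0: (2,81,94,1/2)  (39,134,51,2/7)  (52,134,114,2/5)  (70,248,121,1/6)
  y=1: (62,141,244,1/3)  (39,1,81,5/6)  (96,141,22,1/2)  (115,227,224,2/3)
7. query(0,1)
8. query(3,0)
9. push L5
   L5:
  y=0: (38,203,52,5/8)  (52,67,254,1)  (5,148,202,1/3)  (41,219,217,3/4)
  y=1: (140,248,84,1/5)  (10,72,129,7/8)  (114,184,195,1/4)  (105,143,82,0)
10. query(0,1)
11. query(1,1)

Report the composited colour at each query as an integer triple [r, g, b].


at x=3,y=1 over L1,L2,L3:
L1 α=1/2: [133/2, 69/2, 12]
L2 α=3/4: [325/8, 969/8, 555/4]
L3 α=5/7: [1405/28, 3149/28, 1395/14]
rounded: [50, 112, 100]

(3,0) stack=L1,L2,L3; from [0,0,0]:
+L1 (α=2/3) → [138, 170/3, 340/3]
+L2 (α=3/4) → [489/4, 1421/12, 247/3]
+L3 (α=2/7) → [491/4, 8161/84, 1709/21]
rounded: [123, 97, 81]

(0,1) stack=L1,L2,L3,L4; from [0,0,0]:
after L1 α=3/4: [183, 681/4, 12]
after L2 α=1/2: [357/2, 909/8, 239/2]
after L3 α=0: [357/2, 909/8, 239/2]
after L4 α=1/3: [419/3, 491/4, 161]
= [140, 123, 161]

(3,0) stack=L1,L2,L3,L4; from [0,0,0]:
L1 α=2/3: [138, 170/3, 340/3]
L2 α=3/4: [489/4, 1421/12, 247/3]
L3 α=2/7: [491/4, 8161/84, 1709/21]
L4 α=1/6: [2735/24, 61637/504, 5543/63]
= [114, 122, 88]

query (0,1) [L1,L2,L3,L4,L5] — begin 0,0,0
+L1 (α=3/4) → [183, 681/4, 12]
+L2 (α=1/2) → [357/2, 909/8, 239/2]
+L3 (α=0) → [357/2, 909/8, 239/2]
+L4 (α=1/3) → [419/3, 491/4, 161]
+L5 (α=1/5) → [2096/15, 739/5, 728/5]
→ [140, 148, 146]

query (1,1) [L1,L2,L3,L4,L5] — begin 0,0,0
L1 α=1/3: [43/3, 116/3, 86/3]
L2 α=5/7: [2081/21, 3007/21, 3907/21]
L3 α=1: [229, 109, 191]
L4 α=5/6: [212/3, 19, 298/3]
L5 α=7/8: [211/12, 523/8, 3007/24]
→ [18, 65, 125]


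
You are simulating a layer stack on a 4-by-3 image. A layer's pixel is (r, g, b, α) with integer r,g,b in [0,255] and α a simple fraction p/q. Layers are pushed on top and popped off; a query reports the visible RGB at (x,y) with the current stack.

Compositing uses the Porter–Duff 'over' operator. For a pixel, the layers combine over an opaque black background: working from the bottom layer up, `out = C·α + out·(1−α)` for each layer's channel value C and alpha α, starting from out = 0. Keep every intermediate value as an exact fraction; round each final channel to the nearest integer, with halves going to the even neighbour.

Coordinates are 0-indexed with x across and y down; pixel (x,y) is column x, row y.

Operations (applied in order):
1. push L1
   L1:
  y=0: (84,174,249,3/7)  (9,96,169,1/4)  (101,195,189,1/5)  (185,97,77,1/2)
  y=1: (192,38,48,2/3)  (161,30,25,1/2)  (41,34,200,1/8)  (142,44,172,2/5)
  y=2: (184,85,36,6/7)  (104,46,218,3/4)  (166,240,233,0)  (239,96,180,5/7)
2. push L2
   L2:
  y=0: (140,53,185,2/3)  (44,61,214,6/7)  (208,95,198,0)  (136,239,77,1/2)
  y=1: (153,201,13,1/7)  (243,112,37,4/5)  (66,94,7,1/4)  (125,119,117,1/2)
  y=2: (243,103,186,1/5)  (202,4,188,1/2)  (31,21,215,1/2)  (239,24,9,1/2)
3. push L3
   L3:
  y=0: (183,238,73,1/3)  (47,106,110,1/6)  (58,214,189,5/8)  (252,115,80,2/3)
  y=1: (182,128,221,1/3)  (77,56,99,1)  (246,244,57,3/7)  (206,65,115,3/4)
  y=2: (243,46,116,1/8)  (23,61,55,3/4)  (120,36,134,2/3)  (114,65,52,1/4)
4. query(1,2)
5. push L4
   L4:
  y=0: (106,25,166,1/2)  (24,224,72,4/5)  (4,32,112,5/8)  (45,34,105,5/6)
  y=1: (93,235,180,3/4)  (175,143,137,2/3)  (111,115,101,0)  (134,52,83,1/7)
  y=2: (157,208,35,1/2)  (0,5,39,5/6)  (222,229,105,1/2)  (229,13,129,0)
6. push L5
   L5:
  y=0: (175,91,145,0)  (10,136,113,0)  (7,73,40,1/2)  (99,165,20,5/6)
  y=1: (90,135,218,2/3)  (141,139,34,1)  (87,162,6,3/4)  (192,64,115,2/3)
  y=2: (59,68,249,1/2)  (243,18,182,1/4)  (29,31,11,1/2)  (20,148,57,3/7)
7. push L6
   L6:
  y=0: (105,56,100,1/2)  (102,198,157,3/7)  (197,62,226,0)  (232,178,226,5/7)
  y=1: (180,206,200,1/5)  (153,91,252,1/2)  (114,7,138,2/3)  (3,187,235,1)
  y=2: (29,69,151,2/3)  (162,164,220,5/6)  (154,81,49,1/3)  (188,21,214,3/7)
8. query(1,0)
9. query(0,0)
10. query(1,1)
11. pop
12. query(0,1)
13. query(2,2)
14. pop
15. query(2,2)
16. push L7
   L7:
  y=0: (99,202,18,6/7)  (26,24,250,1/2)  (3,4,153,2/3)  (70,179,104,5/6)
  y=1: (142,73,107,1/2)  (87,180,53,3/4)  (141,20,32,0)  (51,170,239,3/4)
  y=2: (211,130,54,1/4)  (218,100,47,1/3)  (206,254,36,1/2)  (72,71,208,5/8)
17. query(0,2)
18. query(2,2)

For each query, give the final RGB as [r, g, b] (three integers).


at x=1,y=2 over L1,L2,L3:
L1 α=3/4: [78, 69/2, 327/2]
L2 α=1/2: [140, 77/4, 703/4]
L3 α=3/4: [209/4, 809/16, 1363/16]
= [52, 51, 85]

(1,0) stack=L1,L2,L3,L4,L5,L6; from [0,0,0]:
+L1 (α=1/4) → [9/4, 24, 169/4]
+L2 (α=6/7) → [1065/28, 390/7, 5305/28]
+L3 (α=1/6) → [6641/168, 1346/21, 29605/168]
+L4 (α=4/5) → [22769/840, 20162/105, 77989/840]
+L5 (α=0) → [22769/840, 20162/105, 77989/840]
+L6 (α=3/7) → [87029/1470, 143018/735, 176899/1470]
→ [59, 195, 120]

(0,0) stack=L1,L2,L3,L4,L5,L6; from [0,0,0]:
after L1 α=3/7: [36, 522/7, 747/7]
after L2 α=2/3: [316/3, 1264/21, 3337/21]
after L3 α=1/3: [1181/9, 7526/63, 8207/63]
after L4 α=1/2: [2135/18, 9101/126, 18665/126]
after L5 α=0: [2135/18, 9101/126, 18665/126]
after L6 α=1/2: [4025/36, 16157/252, 31265/252]
= [112, 64, 124]

at x=1,y=1 over L1,L2,L3,L4,L5,L6:
L1 α=1/2: [161/2, 15, 25/2]
L2 α=4/5: [421/2, 463/5, 321/10]
L3 α=1: [77, 56, 99]
L4 α=2/3: [427/3, 114, 373/3]
L5 α=1: [141, 139, 34]
L6 α=1/2: [147, 115, 143]
→ [147, 115, 143]

query (0,1) [L1,L2,L3,L4,L5] — begin 0,0,0
after L1 α=2/3: [128, 76/3, 32]
after L2 α=1/7: [921/7, 353/7, 205/7]
after L3 α=1/3: [3116/21, 534/7, 1957/21]
after L4 α=3/4: [8975/84, 5469/28, 13297/84]
after L5 α=2/3: [24095/252, 4343/28, 49921/252]
→ [96, 155, 198]

(2,2) stack=L1,L2,L3,L4,L5; from [0,0,0]:
after L1 α=0: [0, 0, 0]
after L2 α=1/2: [31/2, 21/2, 215/2]
after L3 α=2/3: [511/6, 55/2, 751/6]
after L4 α=1/2: [1843/12, 513/4, 1381/12]
after L5 α=1/2: [2191/24, 637/8, 1513/24]
rounded: [91, 80, 63]

at x=2,y=2 over L1,L2,L3,L4:
after L1 α=0: [0, 0, 0]
after L2 α=1/2: [31/2, 21/2, 215/2]
after L3 α=2/3: [511/6, 55/2, 751/6]
after L4 α=1/2: [1843/12, 513/4, 1381/12]
= [154, 128, 115]

at x=0,y=2 over L1,L2,L3,L4,L7:
after L1 α=6/7: [1104/7, 510/7, 216/7]
after L2 α=1/5: [6117/35, 2761/35, 2166/35]
after L3 α=1/8: [1833/10, 2991/40, 1373/20]
after L4 α=1/2: [3403/20, 11311/80, 2073/40]
after L7 α=1/4: [14429/80, 44333/320, 8379/160]
→ [180, 139, 52]

at x=2,y=2 over L1,L2,L3,L4,L7:
after L1 α=0: [0, 0, 0]
after L2 α=1/2: [31/2, 21/2, 215/2]
after L3 α=2/3: [511/6, 55/2, 751/6]
after L4 α=1/2: [1843/12, 513/4, 1381/12]
after L7 α=1/2: [4315/24, 1529/8, 1813/24]
→ [180, 191, 76]
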